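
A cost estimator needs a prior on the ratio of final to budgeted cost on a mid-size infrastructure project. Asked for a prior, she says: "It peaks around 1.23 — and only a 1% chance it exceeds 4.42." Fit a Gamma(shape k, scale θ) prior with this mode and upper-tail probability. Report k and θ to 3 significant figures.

k ≈ 3.63, θ ≈ 0.468

Gamma(k,θ) with k>1 has mode (k−1)θ, so θ = 1.23/(k−1).
Need P(X < 4.42) = 0.99 with θ tied to k this way. Start at k = 2, θ = 1.23: P(X<4.42) ≈ 0.874.
Too low — raise k to concentrate. Iterating converges to k ≈ 3.63.
Then θ = 1.23/(3.63−1) ≈ 0.468.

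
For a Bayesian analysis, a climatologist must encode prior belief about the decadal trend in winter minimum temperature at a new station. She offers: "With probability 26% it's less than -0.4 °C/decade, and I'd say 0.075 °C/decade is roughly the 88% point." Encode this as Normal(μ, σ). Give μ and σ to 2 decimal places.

The p-quantile of Normal(μ,σ) is μ + z_p·σ, with z_{0.26} = -0.6433 and z_{0.88} = 1.175.
Eliminate σ: μ = (z₂·x₁ − z₁·x₂)/(z₂ − z₁) = (1.175·-0.4 − (-0.6433)·0.075)/1.818 = -0.23.
Then σ = (x₂ − x₁)/(z₂ − z₁) = (0.075 − -0.4)/1.818 = 0.26.

μ = -0.23, σ = 0.26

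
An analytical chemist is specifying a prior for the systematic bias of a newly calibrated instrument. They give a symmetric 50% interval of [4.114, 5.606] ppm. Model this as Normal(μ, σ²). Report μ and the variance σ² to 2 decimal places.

μ = 4.86, σ² = 1.22

A symmetric 50% interval runs μ ± z·σ with z = 0.6745.
Half-width = 0.746, so σ = 0.746/0.6745 = 1.106 and σ² = 1.22.
μ is the interval midpoint, 4.86.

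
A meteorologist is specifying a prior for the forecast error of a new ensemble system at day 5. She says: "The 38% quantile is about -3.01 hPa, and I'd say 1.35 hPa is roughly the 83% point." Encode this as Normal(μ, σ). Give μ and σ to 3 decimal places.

μ = -1.953, σ = 3.461

For Normal(μ,σ), the p-quantile is μ + z_p·σ. Here z_{0.38} = -0.3055, z_{0.83} = 0.9542.
So -3.01 = μ − 0.3055σ and 1.35 = μ + 0.9542σ.
Subtracting: σ = (1.35 − -3.01)/(0.9542 − (-0.3055)) = 3.461.
Then μ = -3.01 − (-0.3055)·3.461 = -1.953.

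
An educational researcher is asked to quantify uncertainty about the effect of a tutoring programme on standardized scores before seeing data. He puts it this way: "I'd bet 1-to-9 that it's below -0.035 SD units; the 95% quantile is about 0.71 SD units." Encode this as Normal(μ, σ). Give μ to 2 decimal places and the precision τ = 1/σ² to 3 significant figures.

μ = 0.29, τ = 15.4

For Normal(μ,σ), the p-quantile is μ + z_p·σ. Here z_{0.1} = -1.282, z_{0.95} = 1.645.
So -0.035 = μ − 1.282σ and 0.71 = μ + 1.645σ.
Subtracting: σ = (0.71 − -0.035)/(1.645 − (-1.282)) = 0.25.
Then μ = -0.035 − (-1.282)·0.25 = 0.29.
Precision τ = 1/σ² = 1/0.2546² = 15.4.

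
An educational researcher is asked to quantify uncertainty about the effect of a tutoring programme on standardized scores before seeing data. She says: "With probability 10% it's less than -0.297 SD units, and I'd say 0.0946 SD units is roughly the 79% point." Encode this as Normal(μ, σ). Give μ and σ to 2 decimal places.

For Normal(μ,σ), the p-quantile is μ + z_p·σ. Here z_{0.1} = -1.282, z_{0.79} = 0.8064.
So -0.297 = μ − 1.282σ and 0.0946 = μ + 0.8064σ.
Subtracting: σ = (0.0946 − -0.297)/(0.8064 − (-1.282)) = 0.19.
Then μ = -0.297 − (-1.282)·0.19 = -0.06.

μ = -0.06, σ = 0.19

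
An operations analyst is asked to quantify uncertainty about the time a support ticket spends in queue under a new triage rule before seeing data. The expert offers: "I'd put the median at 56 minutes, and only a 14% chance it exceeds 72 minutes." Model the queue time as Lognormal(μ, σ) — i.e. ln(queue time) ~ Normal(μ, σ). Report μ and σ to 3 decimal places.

μ ≈ 4.025, σ ≈ 0.233

If T ~ Lognormal(μ,σ) then ln T ~ Normal(μ,σ), so the p-quantile of ln T is μ + z_p·σ.
ln(56) = 4.025 and ln(72) = 4.277; z_{0.5} = 0, z_{0.86} = 1.08.
σ = (4.277 − 4.025)/(1.08 − (0)) = 0.233.
μ = 4.025 − (0)·0.233 = 4.025.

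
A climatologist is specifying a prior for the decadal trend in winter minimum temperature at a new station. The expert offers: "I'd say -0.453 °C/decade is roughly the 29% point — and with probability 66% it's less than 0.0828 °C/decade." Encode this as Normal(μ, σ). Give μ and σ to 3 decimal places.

μ = -0.146, σ = 0.555

For Normal(μ,σ), the p-quantile is μ + z_p·σ. Here z_{0.29} = -0.5534, z_{0.66} = 0.4125.
So -0.453 = μ − 0.5534σ and 0.0828 = μ + 0.4125σ.
Subtracting: σ = (0.0828 − -0.453)/(0.4125 − (-0.5534)) = 0.555.
Then μ = -0.453 − (-0.5534)·0.555 = -0.146.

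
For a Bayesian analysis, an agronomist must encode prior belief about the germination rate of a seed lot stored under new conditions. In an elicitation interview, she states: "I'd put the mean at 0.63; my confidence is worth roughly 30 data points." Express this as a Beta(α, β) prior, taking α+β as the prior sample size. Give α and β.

α = 18.9, β = 11.1

Under the effective-sample-size interpretation, Beta(α, β) has prior mean α/(α+β) and prior sample size α+β.
So α+β = 30 and α/(α+β) = 0.63, giving α = 0.63·30 = 18.9 and β = 30 − 18.9 = 11.1.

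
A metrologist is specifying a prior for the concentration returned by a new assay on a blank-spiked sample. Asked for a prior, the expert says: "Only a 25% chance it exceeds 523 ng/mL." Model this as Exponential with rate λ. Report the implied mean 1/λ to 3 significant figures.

P(T > 523.0) = e^(−λ·523.0) = 0.25, so λ = −ln(0.25)/523.0 = 0.00265.
Mean = 1/λ = 377 ng/mL.

mean ≈ 377 ng/mL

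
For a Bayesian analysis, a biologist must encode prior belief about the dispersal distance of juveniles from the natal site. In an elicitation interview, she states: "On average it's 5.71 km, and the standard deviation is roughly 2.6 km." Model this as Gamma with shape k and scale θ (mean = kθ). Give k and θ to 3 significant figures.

For Gamma(k, scale θ): mean = kθ, variance = kθ², so CV = 1/√k.
CV = SD/mean = 2.6/5.71 = 0.4553, hence k = 1/CV² = 4.82.
Then θ = mean/k = 5.71/4.82 = 1.18.

k ≈ 4.82, θ ≈ 1.18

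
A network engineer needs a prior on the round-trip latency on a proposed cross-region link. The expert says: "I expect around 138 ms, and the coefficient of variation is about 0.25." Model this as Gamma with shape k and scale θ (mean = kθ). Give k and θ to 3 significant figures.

k ≈ 16, θ ≈ 8.62

For Gamma(k, scale θ): mean = kθ, variance = kθ², so CV = 1/√k.
CV = 0.25, hence k = 1/CV² = 16.
Then θ = mean/k = 138/16 = 8.62.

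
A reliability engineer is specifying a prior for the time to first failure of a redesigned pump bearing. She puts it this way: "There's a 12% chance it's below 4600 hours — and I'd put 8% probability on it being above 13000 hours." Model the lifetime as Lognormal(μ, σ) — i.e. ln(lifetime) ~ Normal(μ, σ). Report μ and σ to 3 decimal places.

μ ≈ 8.907, σ ≈ 0.403

If T ~ Lognormal(μ,σ) then ln T ~ Normal(μ,σ), so the p-quantile of ln T is μ + z_p·σ.
ln(4600) = 8.434 and ln(13000) = 9.473; z_{0.12} = -1.175, z_{0.92} = 1.405.
σ = (9.473 − 8.434)/(1.405 − (-1.175)) = 0.403.
μ = 8.434 − (-1.175)·0.403 = 8.907.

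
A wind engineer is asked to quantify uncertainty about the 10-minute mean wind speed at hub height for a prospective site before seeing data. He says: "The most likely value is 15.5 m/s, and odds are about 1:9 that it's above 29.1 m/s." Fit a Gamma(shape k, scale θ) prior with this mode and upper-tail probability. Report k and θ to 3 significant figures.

k ≈ 5.81, θ ≈ 3.22

Gamma(k,θ) with k>1 has mode (k−1)θ, so θ = 15.5/(k−1).
Need P(X < 29.1) = 0.9 with θ tied to k this way. Start at k = 2, θ = 15.5: P(X<29.1) ≈ 0.560.
Too low — raise k to concentrate. Iterating converges to k ≈ 5.81.
Then θ = 15.5/(5.81−1) ≈ 3.22.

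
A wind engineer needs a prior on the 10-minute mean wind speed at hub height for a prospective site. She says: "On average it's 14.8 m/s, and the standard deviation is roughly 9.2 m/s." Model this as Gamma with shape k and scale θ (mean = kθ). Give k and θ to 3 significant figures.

k ≈ 2.59, θ ≈ 5.72

For Gamma(k, scale θ): mean = kθ, variance = kθ², so CV = 1/√k.
CV = SD/mean = 9.2/14.8 = 0.6216, hence k = 1/CV² = 2.59.
Then θ = mean/k = 14.8/2.59 = 5.72.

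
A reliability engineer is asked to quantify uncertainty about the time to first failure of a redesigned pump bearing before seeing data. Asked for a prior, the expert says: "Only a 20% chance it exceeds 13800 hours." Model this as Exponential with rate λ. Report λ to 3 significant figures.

P(T > 13800.0) = e^(−λ·13800.0) = 0.2, so λ = −ln(0.2)/13800.0 = 0.000117.

λ ≈ 0.000117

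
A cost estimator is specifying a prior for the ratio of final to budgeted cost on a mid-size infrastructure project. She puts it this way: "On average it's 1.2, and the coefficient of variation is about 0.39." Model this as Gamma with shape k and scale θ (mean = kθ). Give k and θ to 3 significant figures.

k ≈ 6.57, θ ≈ 0.183

For Gamma(k, scale θ): mean = kθ, variance = kθ², so CV = 1/√k.
CV = 0.39, hence k = 1/CV² = 6.57.
Then θ = mean/k = 1.2/6.57 = 0.183.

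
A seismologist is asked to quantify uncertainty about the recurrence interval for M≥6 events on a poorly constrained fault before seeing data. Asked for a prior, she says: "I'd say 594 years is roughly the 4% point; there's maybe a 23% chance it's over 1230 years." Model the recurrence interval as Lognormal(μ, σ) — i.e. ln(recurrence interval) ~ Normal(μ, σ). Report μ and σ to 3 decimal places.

If T ~ Lognormal(μ,σ) then ln T ~ Normal(μ,σ), so the p-quantile of ln T is μ + z_p·σ.
ln(594) = 6.387 and ln(1230) = 7.115; z_{0.04} = -1.751, z_{0.77} = 0.7388.
σ = (7.115 − 6.387)/(0.7388 − (-1.751)) = 0.292.
μ = 6.387 − (-1.751)·0.292 = 6.899.

μ ≈ 6.899, σ ≈ 0.292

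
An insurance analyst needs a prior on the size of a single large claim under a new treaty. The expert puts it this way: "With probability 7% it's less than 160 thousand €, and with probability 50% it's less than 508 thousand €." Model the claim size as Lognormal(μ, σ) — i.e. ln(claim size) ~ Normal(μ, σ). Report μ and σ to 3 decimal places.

If T ~ Lognormal(μ,σ) then ln T ~ Normal(μ,σ), so the p-quantile of ln T is μ + z_p·σ.
ln(160) = 5.075 and ln(508) = 6.23; z_{0.07} = -1.476, z_{0.5} = 0.
σ = (6.23 − 5.075)/(0 − (-1.476)) = 0.783.
μ = 5.075 − (-1.476)·0.783 = 6.230.

μ ≈ 6.230, σ ≈ 0.783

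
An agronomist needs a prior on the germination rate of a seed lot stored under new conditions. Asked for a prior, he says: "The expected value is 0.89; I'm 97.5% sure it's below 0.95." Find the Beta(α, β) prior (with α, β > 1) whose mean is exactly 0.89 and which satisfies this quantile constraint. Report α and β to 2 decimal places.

With mean 0.89 fixed, write α = 0.89s, β = 0.11s where s = α+β.
Need P(θ < 0.95) = 0.975 under Beta(0.89s, 0.11s). Normal approximation: (q−m)/√(m(1−m)/s) ≈ z_{0.975} = 1.96, so s ≈ 0.89·0.11·(1.96)²/(0.95−0.89)² = 104.5.
At s = 104.5: P(θ<0.95) ≈ 0.991. Adjusting to match 0.975 gives s ≈ 74.56.
So α = 0.89·74.56 ≈ 66.36, β = 0.11·74.56 ≈ 8.20.

α ≈ 66.36, β ≈ 8.20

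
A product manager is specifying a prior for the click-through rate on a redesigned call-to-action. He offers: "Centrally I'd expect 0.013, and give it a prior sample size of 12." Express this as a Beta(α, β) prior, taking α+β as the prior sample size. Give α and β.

α = 0.156, β = 11.844

Under the effective-sample-size interpretation, Beta(α, β) has prior mean α/(α+β) and prior sample size α+β.
So α+β = 12 and α/(α+β) = 0.013, giving α = 0.013·12 = 0.156 and β = 12 − 0.156 = 11.844.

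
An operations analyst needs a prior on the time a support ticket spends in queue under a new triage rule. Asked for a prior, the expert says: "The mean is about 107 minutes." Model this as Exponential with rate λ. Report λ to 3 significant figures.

Exponential mean = 1/λ, so λ = 1/107.0 = 0.00935.

λ ≈ 0.00935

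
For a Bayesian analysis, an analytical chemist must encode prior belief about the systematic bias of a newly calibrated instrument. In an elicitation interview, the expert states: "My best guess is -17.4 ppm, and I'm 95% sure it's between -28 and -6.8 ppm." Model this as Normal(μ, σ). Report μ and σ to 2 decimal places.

μ = -17.40, σ = 5.41

A symmetric 95% interval runs μ ± z·σ with z = 1.96.
Half-width = 10.6, so σ = 10.6/1.96 = 5.41.
μ is the stated best guess, -17.40.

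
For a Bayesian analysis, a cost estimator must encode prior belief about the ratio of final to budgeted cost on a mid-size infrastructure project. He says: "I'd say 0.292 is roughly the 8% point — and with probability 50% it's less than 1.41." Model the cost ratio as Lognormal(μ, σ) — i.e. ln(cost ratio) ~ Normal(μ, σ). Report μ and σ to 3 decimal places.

μ ≈ 0.344, σ ≈ 1.121

If T ~ Lognormal(μ,σ) then ln T ~ Normal(μ,σ), so the p-quantile of ln T is μ + z_p·σ.
ln(0.292) = -1.231 and ln(1.41) = 0.3436; z_{0.08} = -1.405, z_{0.5} = 0.
σ = (0.3436 − -1.231)/(0 − (-1.405)) = 1.121.
μ = -1.231 − (-1.405)·1.121 = 0.344.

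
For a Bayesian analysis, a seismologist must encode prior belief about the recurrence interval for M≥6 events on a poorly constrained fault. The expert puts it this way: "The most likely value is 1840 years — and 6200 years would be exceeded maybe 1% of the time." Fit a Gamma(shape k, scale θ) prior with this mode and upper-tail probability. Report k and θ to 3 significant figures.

k ≈ 3.96, θ ≈ 621

Gamma(k,θ) with k>1 has mode (k−1)θ, so θ = 1840/(k−1).
Need P(X < 6200) = 0.99 with θ tied to k this way. Start at k = 2, θ = 1840: P(X<6200) ≈ 0.850.
Too low — raise k to concentrate. Iterating converges to k ≈ 3.96.
Then θ = 1840/(3.96−1) ≈ 621.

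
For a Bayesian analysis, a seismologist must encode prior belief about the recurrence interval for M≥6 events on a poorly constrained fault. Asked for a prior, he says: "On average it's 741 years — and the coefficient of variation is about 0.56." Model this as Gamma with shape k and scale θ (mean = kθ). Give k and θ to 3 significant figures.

k ≈ 3.19, θ ≈ 232

For Gamma(k, scale θ): mean = kθ, variance = kθ², so CV = 1/√k.
CV = 0.56, hence k = 1/CV² = 3.19.
Then θ = mean/k = 741/3.19 = 232.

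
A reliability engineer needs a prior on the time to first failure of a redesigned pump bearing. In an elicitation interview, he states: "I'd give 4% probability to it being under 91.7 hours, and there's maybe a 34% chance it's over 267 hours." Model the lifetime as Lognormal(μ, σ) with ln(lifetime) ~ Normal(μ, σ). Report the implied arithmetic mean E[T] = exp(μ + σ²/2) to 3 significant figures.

E[T] ≈ 246 hours

If T ~ Lognormal(μ,σ) then ln T ~ Normal(μ,σ), so the p-quantile of ln T is μ + z_p·σ.
ln(91.7) = 4.519 and ln(267) = 5.587; z_{0.04} = -1.751, z_{0.66} = 0.4125.
σ = (5.587 − 4.519)/(0.4125 − (-1.751)) = 0.494.
μ = 4.519 − (-1.751)·0.494 = 5.383.
E[T] = exp(μ + σ²/2) = exp(5.383 + 0.1220) = 246 hours.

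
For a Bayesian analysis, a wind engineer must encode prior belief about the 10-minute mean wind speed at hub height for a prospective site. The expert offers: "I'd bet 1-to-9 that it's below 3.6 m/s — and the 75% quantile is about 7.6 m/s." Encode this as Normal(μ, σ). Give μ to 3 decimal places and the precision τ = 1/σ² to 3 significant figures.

μ = 6.221, τ = 0.239

The p-quantile of Normal(μ,σ) is μ + z_p·σ, with z_{0.1} = -1.282 and z_{0.75} = 0.6745.
Eliminate σ: μ = (z₂·x₁ − z₁·x₂)/(z₂ − z₁) = (0.6745·3.6 − (-1.282)·7.6)/1.956 = 6.221.
Then σ = (x₂ − x₁)/(z₂ − z₁) = (7.6 − 3.6)/1.956 = 2.045.
Precision τ = 1/σ² = 1/2.045² = 0.239.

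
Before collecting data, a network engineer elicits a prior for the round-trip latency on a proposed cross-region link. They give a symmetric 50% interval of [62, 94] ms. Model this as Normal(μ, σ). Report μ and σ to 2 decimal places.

A symmetric 50% interval runs μ ± z·σ with z = 0.6745.
Half-width = 16, so σ = 16/0.6745 = 23.72.
μ is the interval midpoint, 78.00.

μ = 78.00, σ = 23.72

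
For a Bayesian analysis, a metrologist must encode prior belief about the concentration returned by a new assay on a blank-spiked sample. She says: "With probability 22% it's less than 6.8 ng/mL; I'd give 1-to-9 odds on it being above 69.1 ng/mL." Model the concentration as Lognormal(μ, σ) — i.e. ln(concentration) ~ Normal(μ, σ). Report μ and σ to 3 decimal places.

If T ~ Lognormal(μ,σ) then ln T ~ Normal(μ,σ), so the p-quantile of ln T is μ + z_p·σ.
ln(6.8) = 1.917 and ln(69.1) = 4.236; z_{0.22} = -0.7722, z_{0.9} = 1.282.
σ = (4.236 − 1.917)/(1.282 − (-0.7722)) = 1.129.
μ = 1.917 − (-0.7722)·1.129 = 2.789.

μ ≈ 2.789, σ ≈ 1.129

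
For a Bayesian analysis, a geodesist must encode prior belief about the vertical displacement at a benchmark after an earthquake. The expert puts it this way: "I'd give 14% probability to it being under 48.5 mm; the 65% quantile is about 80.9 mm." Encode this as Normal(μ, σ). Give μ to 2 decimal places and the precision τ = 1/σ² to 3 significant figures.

The p-quantile of Normal(μ,σ) is μ + z_p·σ, with z_{0.14} = -1.08 and z_{0.65} = 0.3853.
Eliminate σ: μ = (z₂·x₁ − z₁·x₂)/(z₂ − z₁) = (0.3853·48.5 − (-1.08)·80.9)/1.466 = 72.38.
Then σ = (x₂ − x₁)/(z₂ − z₁) = (80.9 − 48.5)/1.466 = 22.11.
Precision τ = 1/σ² = 1/22.11² = 0.00205.

μ = 72.38, τ = 0.00205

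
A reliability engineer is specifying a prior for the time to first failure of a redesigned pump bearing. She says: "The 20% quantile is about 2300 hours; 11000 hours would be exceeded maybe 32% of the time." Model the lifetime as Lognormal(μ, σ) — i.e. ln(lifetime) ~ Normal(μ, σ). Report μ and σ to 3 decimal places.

If T ~ Lognormal(μ,σ) then ln T ~ Normal(μ,σ), so the p-quantile of ln T is μ + z_p·σ.
ln(2300) = 7.741 and ln(11000) = 9.306; z_{0.2} = -0.8416, z_{0.68} = 0.4677.
σ = (9.306 − 7.741)/(0.4677 − (-0.8416)) = 1.195.
μ = 7.741 − (-0.8416)·1.195 = 8.747.

μ ≈ 8.747, σ ≈ 1.195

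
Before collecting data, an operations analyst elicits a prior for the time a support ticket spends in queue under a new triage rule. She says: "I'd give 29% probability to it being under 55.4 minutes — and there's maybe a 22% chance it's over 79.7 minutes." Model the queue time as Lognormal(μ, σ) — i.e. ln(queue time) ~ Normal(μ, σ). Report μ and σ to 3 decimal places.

If T ~ Lognormal(μ,σ) then ln T ~ Normal(μ,σ), so the p-quantile of ln T is μ + z_p·σ.
ln(55.4) = 4.015 and ln(79.7) = 4.378; z_{0.29} = -0.5534, z_{0.78} = 0.7722.
σ = (4.378 − 4.015)/(0.7722 − (-0.5534)) = 0.274.
μ = 4.015 − (-0.5534)·0.274 = 4.166.

μ ≈ 4.166, σ ≈ 0.274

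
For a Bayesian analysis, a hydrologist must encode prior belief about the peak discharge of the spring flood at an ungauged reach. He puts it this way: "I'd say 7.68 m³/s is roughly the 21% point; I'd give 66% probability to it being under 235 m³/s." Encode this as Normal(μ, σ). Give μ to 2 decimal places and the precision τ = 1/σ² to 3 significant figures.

For Normal(μ,σ), the p-quantile is μ + z_p·σ. Here z_{0.21} = -0.8064, z_{0.66} = 0.4125.
So 7.68 = μ − 0.8064σ and 235 = μ + 0.4125σ.
Subtracting: σ = (235 − 7.68)/(0.4125 − (-0.8064)) = 186.50.
Then μ = 7.68 − (-0.8064)·186.50 = 158.08.
Precision τ = 1/σ² = 1/186.5² = 2.88e-05.

μ = 158.08, τ = 2.88e-05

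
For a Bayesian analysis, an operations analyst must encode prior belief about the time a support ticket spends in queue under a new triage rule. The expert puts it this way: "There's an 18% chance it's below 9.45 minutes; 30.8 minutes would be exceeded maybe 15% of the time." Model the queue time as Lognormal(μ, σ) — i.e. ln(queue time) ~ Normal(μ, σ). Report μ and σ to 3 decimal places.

μ ≈ 2.800, σ ≈ 0.605

If T ~ Lognormal(μ,σ) then ln T ~ Normal(μ,σ), so the p-quantile of ln T is μ + z_p·σ.
ln(9.45) = 2.246 and ln(30.8) = 3.428; z_{0.18} = -0.9154, z_{0.85} = 1.036.
σ = (3.428 − 2.246)/(1.036 − (-0.9154)) = 0.605.
μ = 2.246 − (-0.9154)·0.605 = 2.800.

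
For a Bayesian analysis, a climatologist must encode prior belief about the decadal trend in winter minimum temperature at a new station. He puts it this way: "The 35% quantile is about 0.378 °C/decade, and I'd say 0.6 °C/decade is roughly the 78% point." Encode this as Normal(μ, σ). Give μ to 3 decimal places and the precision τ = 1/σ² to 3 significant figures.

μ = 0.452, τ = 27.2

For Normal(μ,σ), the p-quantile is μ + z_p·σ. Here z_{0.35} = -0.3853, z_{0.78} = 0.7722.
So 0.378 = μ − 0.3853σ and 0.6 = μ + 0.7722σ.
Subtracting: σ = (0.6 − 0.378)/(0.7722 − (-0.3853)) = 0.192.
Then μ = 0.378 − (-0.3853)·0.192 = 0.452.
Precision τ = 1/σ² = 1/0.1918² = 27.2.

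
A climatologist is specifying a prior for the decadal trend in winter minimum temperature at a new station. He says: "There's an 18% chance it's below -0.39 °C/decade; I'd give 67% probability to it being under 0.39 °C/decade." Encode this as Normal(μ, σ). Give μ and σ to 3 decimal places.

For Normal(μ,σ), the p-quantile is μ + z_p·σ. Here z_{0.18} = -0.9154, z_{0.67} = 0.4399.
So -0.39 = μ − 0.9154σ and 0.39 = μ + 0.4399σ.
Subtracting: σ = (0.39 − -0.39)/(0.4399 − (-0.9154)) = 0.576.
Then μ = -0.39 − (-0.9154)·0.576 = 0.137.

μ = 0.137, σ = 0.576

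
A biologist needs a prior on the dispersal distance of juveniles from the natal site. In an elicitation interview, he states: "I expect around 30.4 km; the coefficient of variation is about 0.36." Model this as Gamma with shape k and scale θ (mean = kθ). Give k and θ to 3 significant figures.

For Gamma(k, scale θ): mean = kθ, variance = kθ², so CV = 1/√k.
CV = 0.36, hence k = 1/CV² = 7.72.
Then θ = mean/k = 30.4/7.72 = 3.94.

k ≈ 7.72, θ ≈ 3.94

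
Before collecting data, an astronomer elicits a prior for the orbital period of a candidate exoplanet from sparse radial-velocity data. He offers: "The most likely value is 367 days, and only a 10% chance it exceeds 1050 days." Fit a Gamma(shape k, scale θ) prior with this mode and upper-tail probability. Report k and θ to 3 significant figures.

Gamma(k,θ) with k>1 has mode (k−1)θ, so θ = 367/(k−1).
Need P(X < 1050) = 0.9 with θ tied to k this way. Start at k = 2, θ = 367: P(X<1050) ≈ 0.779.
Too low — raise k to concentrate. Iterating converges to k ≈ 2.73.
Then θ = 367/(2.73−1) ≈ 213.

k ≈ 2.73, θ ≈ 213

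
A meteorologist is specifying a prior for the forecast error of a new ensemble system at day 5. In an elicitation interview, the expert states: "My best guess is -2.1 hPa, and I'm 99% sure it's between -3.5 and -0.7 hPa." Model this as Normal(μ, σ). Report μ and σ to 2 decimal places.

A symmetric 99% interval runs μ ± z·σ with z = 2.576.
Half-width = 1.4, so σ = 1.4/2.576 = 0.54.
μ is the stated best guess, -2.10.

μ = -2.10, σ = 0.54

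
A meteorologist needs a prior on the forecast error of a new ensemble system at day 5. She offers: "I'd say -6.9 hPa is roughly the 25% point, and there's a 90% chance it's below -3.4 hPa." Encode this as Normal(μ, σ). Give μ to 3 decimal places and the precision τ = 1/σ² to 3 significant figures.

The p-quantile of Normal(μ,σ) is μ + z_p·σ, with z_{0.25} = -0.6745 and z_{0.9} = 1.282.
Eliminate σ: μ = (z₂·x₁ − z₁·x₂)/(z₂ − z₁) = (1.282·-6.9 − (-0.6745)·-3.4)/1.956 = -5.693.
Then σ = (x₂ − x₁)/(z₂ − z₁) = (-3.4 − -6.9)/1.956 = 1.789.
Precision τ = 1/σ² = 1/1.789² = 0.312.

μ = -5.693, τ = 0.312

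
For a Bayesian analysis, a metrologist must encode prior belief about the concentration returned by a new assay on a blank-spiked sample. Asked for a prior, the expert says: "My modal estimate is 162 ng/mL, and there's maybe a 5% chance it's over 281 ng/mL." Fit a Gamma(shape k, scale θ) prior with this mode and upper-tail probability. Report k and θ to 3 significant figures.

k ≈ 10.2, θ ≈ 17.6

Gamma(k,θ) with k>1 has mode (k−1)θ, so θ = 162/(k−1).
Need P(X < 281) = 0.95 with θ tied to k this way. Start at k = 2, θ = 162: P(X<281) ≈ 0.517.
Too low — raise k to concentrate. Iterating converges to k ≈ 10.2.
Then θ = 162/(10.2−1) ≈ 17.6.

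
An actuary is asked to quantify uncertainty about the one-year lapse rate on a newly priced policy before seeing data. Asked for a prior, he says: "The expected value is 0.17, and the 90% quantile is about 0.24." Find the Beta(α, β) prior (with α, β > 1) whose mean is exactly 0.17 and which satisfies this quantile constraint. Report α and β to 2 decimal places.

With mean 0.17 fixed, write α = 0.17s, β = 0.83s where s = α+β.
Need P(θ < 0.24) = 0.9 under Beta(0.17s, 0.83s). Normal approximation: (q−m)/√(m(1−m)/s) ≈ z_{0.9} = 1.28, so s ≈ 0.17·0.83·(1.28)²/(0.24−0.17)² = 47.3.
At s = 47.3: P(θ<0.24) ≈ 0.894. Adjusting to match 0.9 gives s ≈ 50.18.
So α = 0.17·50.18 ≈ 8.53, β = 0.83·50.18 ≈ 41.65.

α ≈ 8.53, β ≈ 41.65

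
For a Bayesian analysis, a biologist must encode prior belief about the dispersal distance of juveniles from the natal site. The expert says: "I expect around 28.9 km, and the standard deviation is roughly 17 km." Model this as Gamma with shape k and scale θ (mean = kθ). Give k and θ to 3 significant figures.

k ≈ 2.89, θ ≈ 10

For Gamma(k, scale θ): mean = kθ, variance = kθ², so CV = 1/√k.
CV = SD/mean = 17/28.9 = 0.5882, hence k = 1/CV² = 2.89.
Then θ = mean/k = 28.9/2.89 = 10.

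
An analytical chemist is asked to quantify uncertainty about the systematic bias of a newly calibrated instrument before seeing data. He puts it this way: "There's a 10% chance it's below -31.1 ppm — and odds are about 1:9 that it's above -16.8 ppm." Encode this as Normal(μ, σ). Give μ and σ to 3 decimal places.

For Normal(μ,σ), the p-quantile is μ + z_p·σ. Here z_{0.1} = -1.282, z_{0.9} = 1.282.
So -31.1 = μ − 1.282σ and -16.8 = μ + 1.282σ.
Subtracting: σ = (-16.8 − -31.1)/(1.282 − (-1.282)) = 5.579.
Then μ = -31.1 − (-1.282)·5.579 = -23.950.

μ = -23.950, σ = 5.579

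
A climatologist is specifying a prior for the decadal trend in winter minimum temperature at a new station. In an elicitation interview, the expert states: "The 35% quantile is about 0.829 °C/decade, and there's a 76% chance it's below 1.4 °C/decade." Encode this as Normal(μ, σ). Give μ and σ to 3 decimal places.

μ = 1.031, σ = 0.523

For Normal(μ,σ), the p-quantile is μ + z_p·σ. Here z_{0.35} = -0.3853, z_{0.76} = 0.7063.
So 0.829 = μ − 0.3853σ and 1.4 = μ + 0.7063σ.
Subtracting: σ = (1.4 − 0.829)/(0.7063 − (-0.3853)) = 0.523.
Then μ = 0.829 − (-0.3853)·0.523 = 1.031.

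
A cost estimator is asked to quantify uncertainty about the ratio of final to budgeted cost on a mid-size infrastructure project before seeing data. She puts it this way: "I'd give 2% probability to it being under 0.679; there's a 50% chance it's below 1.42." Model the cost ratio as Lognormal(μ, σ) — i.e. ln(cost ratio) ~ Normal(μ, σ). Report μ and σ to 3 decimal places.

If T ~ Lognormal(μ,σ) then ln T ~ Normal(μ,σ), so the p-quantile of ln T is μ + z_p·σ.
ln(0.679) = -0.3871 and ln(1.42) = 0.3507; z_{0.02} = -2.054, z_{0.5} = 0.
σ = (0.3507 − -0.3871)/(0 − (-2.054)) = 0.359.
μ = -0.3871 − (-2.054)·0.359 = 0.351.

μ ≈ 0.351, σ ≈ 0.359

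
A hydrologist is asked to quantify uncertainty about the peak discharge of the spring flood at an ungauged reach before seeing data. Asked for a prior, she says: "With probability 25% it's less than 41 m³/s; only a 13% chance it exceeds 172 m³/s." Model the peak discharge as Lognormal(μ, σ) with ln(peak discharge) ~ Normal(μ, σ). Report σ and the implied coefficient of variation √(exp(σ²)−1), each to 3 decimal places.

σ ≈ 0.796, CV ≈ 0.941

If T ~ Lognormal(μ,σ) then ln T ~ Normal(μ,σ), so the p-quantile of ln T is μ + z_p·σ.
ln(41) = 3.714 and ln(172) = 5.147; z_{0.25} = -0.6745, z_{0.87} = 1.126.
σ = (5.147 − 3.714)/(1.126 − (-0.6745)) = 0.796.
μ = 3.714 − (-0.6745)·0.796 = 4.251.
CV = √(exp(σ²)−1) = √(exp(0.6340)−1) = 0.941.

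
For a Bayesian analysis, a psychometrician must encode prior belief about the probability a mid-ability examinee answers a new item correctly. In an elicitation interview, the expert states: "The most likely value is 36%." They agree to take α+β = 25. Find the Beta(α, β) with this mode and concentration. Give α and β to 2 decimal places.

For α,β > 1 the Beta mode is (α−1)/(α+β−2). With α+β = 25, the mode is (α−1)/23.
Set (α−1)/23 = 0.36 → α = 1 + 0.36·23 = 9.28.
β = 25 − α = 15.72.

α = 9.28, β = 15.72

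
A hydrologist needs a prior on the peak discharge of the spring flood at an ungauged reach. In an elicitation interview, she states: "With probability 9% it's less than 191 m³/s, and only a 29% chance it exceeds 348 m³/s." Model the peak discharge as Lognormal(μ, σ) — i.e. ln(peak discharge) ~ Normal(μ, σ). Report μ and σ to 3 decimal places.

μ ≈ 5.677, σ ≈ 0.317

If T ~ Lognormal(μ,σ) then ln T ~ Normal(μ,σ), so the p-quantile of ln T is μ + z_p·σ.
ln(191) = 5.252 and ln(348) = 5.852; z_{0.09} = -1.341, z_{0.71} = 0.5534.
σ = (5.852 − 5.252)/(0.5534 − (-1.341)) = 0.317.
μ = 5.252 − (-1.341)·0.317 = 5.677.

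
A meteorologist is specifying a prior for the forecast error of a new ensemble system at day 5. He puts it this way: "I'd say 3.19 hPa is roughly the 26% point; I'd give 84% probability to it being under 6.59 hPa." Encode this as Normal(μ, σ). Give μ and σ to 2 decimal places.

For Normal(μ,σ), the p-quantile is μ + z_p·σ. Here z_{0.26} = -0.6433, z_{0.84} = 0.9945.
So 3.19 = μ − 0.6433σ and 6.59 = μ + 0.9945σ.
Subtracting: σ = (6.59 − 3.19)/(0.9945 − (-0.6433)) = 2.08.
Then μ = 3.19 − (-0.6433)·2.08 = 4.53.

μ = 4.53, σ = 2.08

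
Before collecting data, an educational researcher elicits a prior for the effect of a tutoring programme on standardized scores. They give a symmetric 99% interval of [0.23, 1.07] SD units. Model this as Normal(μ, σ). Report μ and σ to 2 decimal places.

A symmetric 99% interval runs μ ± z·σ with z = 2.576.
Half-width = 0.42, so σ = 0.42/2.576 = 0.16.
μ is the interval midpoint, 0.65.

μ = 0.65, σ = 0.16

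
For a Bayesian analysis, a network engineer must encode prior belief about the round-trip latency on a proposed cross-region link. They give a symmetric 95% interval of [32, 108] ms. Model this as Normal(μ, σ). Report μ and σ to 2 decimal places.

A symmetric 95% interval runs μ ± z·σ with z = 1.96.
Half-width = 38, so σ = 38/1.96 = 19.39.
μ is the interval midpoint, 70.00.

μ = 70.00, σ = 19.39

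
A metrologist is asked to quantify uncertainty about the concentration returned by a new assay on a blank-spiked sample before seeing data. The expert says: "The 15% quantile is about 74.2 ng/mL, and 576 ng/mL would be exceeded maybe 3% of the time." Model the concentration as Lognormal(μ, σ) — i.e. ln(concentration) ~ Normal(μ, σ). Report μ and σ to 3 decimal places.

μ ≈ 5.035, σ ≈ 0.702

If T ~ Lognormal(μ,σ) then ln T ~ Normal(μ,σ), so the p-quantile of ln T is μ + z_p·σ.
ln(74.2) = 4.307 and ln(576) = 6.356; z_{0.15} = -1.036, z_{0.97} = 1.881.
σ = (6.356 − 4.307)/(1.881 − (-1.036)) = 0.702.
μ = 4.307 − (-1.036)·0.702 = 5.035.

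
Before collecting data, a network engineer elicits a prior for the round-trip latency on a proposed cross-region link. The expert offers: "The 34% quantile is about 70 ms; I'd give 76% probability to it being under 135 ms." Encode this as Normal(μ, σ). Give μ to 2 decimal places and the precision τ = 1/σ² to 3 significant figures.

For Normal(μ,σ), the p-quantile is μ + z_p·σ. Here z_{0.34} = -0.4125, z_{0.76} = 0.7063.
So 70 = μ − 0.4125σ and 135 = μ + 0.7063σ.
Subtracting: σ = (135 − 70)/(0.7063 − (-0.4125)) = 58.10.
Then μ = 70 − (-0.4125)·58.10 = 93.96.
Precision τ = 1/σ² = 1/58.1² = 0.000296.

μ = 93.96, τ = 0.000296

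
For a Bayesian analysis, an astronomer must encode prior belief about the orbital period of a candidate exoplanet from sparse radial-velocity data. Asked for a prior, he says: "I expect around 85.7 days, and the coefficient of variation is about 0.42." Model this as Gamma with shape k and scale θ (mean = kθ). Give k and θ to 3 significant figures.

For Gamma(k, scale θ): mean = kθ, variance = kθ², so CV = 1/√k.
CV = 0.42, hence k = 1/CV² = 5.67.
Then θ = mean/k = 85.7/5.67 = 15.1.

k ≈ 5.67, θ ≈ 15.1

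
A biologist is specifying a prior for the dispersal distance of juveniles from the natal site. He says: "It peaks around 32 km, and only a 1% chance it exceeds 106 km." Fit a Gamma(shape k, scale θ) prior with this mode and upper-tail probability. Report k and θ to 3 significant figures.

k ≈ 4.06, θ ≈ 10.4

Gamma(k,θ) with k>1 has mode (k−1)θ, so θ = 32/(k−1).
Need P(X < 106) = 0.99 with θ tied to k this way. Start at k = 2, θ = 32: P(X<106) ≈ 0.843.
Too low — raise k to concentrate. Iterating converges to k ≈ 4.06.
Then θ = 32/(4.06−1) ≈ 10.4.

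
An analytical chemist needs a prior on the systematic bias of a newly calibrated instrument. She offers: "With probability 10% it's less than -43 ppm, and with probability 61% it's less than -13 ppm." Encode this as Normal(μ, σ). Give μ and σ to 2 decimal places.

μ = -18.37, σ = 19.22

For Normal(μ,σ), the p-quantile is μ + z_p·σ. Here z_{0.1} = -1.282, z_{0.61} = 0.2793.
So -43 = μ − 1.282σ and -13 = μ + 0.2793σ.
Subtracting: σ = (-13 − -43)/(0.2793 − (-1.282)) = 19.22.
Then μ = -43 − (-1.282)·19.22 = -18.37.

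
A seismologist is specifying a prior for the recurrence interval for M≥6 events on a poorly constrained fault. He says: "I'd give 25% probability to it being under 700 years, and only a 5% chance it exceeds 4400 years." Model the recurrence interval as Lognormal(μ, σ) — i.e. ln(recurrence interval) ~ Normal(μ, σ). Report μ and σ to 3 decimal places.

μ ≈ 7.086, σ ≈ 0.793

If T ~ Lognormal(μ,σ) then ln T ~ Normal(μ,σ), so the p-quantile of ln T is μ + z_p·σ.
ln(700) = 6.551 and ln(4400) = 8.389; z_{0.25} = -0.6745, z_{0.95} = 1.645.
σ = (8.389 − 6.551)/(1.645 − (-0.6745)) = 0.793.
μ = 6.551 − (-0.6745)·0.793 = 7.086.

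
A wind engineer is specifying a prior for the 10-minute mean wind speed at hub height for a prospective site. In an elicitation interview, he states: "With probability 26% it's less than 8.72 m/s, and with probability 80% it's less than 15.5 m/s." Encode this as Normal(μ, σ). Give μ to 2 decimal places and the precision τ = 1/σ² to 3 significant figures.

μ = 11.66, τ = 0.048

The p-quantile of Normal(μ,σ) is μ + z_p·σ, with z_{0.26} = -0.6433 and z_{0.8} = 0.8416.
Eliminate σ: μ = (z₂·x₁ − z₁·x₂)/(z₂ − z₁) = (0.8416·8.72 − (-0.6433)·15.5)/1.485 = 11.66.
Then σ = (x₂ − x₁)/(z₂ − z₁) = (15.5 − 8.72)/1.485 = 4.57.
Precision τ = 1/σ² = 1/4.566² = 0.048.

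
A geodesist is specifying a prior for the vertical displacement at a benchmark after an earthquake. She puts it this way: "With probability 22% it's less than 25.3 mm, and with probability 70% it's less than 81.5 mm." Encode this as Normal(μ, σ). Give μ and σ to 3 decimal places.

The p-quantile of Normal(μ,σ) is μ + z_p·σ, with z_{0.22} = -0.7722 and z_{0.7} = 0.5244.
Eliminate σ: μ = (z₂·x₁ − z₁·x₂)/(z₂ − z₁) = (0.5244·25.3 − (-0.7722)·81.5)/1.297 = 58.770.
Then σ = (x₂ − x₁)/(z₂ − z₁) = (81.5 − 25.3)/1.297 = 43.344.

μ = 58.770, σ = 43.344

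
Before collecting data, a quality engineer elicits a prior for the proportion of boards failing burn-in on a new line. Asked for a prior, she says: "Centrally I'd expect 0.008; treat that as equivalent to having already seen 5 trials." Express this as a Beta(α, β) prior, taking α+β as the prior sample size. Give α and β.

Under the effective-sample-size interpretation, Beta(α, β) has prior mean α/(α+β) and prior sample size α+β.
So α+β = 5 and α/(α+β) = 0.008, giving α = 0.008·5 = 0.04 and β = 5 − 0.04 = 4.96.

α = 0.04, β = 4.96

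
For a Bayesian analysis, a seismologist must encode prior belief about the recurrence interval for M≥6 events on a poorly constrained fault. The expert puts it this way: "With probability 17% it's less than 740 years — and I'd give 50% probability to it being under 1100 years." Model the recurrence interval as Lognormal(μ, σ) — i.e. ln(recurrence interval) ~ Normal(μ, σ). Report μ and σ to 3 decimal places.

μ ≈ 7.003, σ ≈ 0.415

If T ~ Lognormal(μ,σ) then ln T ~ Normal(μ,σ), so the p-quantile of ln T is μ + z_p·σ.
ln(740) = 6.607 and ln(1100) = 7.003; z_{0.17} = -0.9542, z_{0.5} = 0.
σ = (7.003 − 6.607)/(0 − (-0.9542)) = 0.415.
μ = 6.607 − (-0.9542)·0.415 = 7.003.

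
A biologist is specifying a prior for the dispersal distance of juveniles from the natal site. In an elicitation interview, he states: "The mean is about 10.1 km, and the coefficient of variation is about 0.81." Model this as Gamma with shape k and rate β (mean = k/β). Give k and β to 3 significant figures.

For Gamma(k, rate β): mean = k/β, variance = k/β², so CV = 1/√k.
CV = 0.81, hence k = 1/CV² = 1.52.
Then β = k/mean = 1.52/10.1 = 0.151.

k ≈ 1.52, β ≈ 0.151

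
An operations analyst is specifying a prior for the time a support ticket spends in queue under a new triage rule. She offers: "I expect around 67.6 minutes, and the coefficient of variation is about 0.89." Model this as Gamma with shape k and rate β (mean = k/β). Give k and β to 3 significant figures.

k ≈ 1.26, β ≈ 0.0187

For Gamma(k, rate β): mean = k/β, variance = k/β², so CV = 1/√k.
CV = 0.89, hence k = 1/CV² = 1.26.
Then β = k/mean = 1.26/67.6 = 0.0187.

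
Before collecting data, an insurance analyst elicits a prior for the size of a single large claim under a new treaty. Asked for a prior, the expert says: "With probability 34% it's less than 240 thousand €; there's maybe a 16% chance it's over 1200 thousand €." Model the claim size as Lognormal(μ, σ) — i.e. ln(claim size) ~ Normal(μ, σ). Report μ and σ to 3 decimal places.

If T ~ Lognormal(μ,σ) then ln T ~ Normal(μ,σ), so the p-quantile of ln T is μ + z_p·σ.
ln(240) = 5.481 and ln(1200) = 7.09; z_{0.34} = -0.4125, z_{0.84} = 0.9945.
σ = (7.09 − 5.481)/(0.9945 − (-0.4125)) = 1.144.
μ = 5.481 − (-0.4125)·1.144 = 5.952.

μ ≈ 5.952, σ ≈ 1.144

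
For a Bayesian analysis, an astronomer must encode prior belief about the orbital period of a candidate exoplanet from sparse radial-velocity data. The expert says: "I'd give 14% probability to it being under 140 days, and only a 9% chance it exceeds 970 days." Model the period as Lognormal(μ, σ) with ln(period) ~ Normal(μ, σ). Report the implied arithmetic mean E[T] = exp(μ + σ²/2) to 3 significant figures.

If T ~ Lognormal(μ,σ) then ln T ~ Normal(μ,σ), so the p-quantile of ln T is μ + z_p·σ.
ln(140) = 4.942 and ln(970) = 6.877; z_{0.14} = -1.08, z_{0.91} = 1.341.
σ = (6.877 − 4.942)/(1.341 − (-1.08)) = 0.800.
μ = 4.942 − (-1.08)·0.800 = 5.805.
E[T] = exp(μ + σ²/2) = exp(5.805 + 0.3196) = 457 days.

E[T] ≈ 457 days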